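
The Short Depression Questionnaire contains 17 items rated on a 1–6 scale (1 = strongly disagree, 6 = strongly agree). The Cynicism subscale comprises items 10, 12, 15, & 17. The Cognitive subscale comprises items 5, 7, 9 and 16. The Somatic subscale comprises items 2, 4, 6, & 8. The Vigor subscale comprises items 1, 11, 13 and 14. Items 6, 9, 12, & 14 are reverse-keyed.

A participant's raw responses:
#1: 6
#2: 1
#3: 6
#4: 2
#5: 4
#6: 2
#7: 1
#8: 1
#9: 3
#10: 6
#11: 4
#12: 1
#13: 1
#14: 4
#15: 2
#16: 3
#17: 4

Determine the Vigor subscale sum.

14

Vigor items: 1, 11, 13, 14.
Of these, item 14 is reverse-keyed; on a 1–6 scale, reversed = 7 − raw.
  item 1: 6
  item 11: 4
  item 13: 1
  item 14: 7 − 4 = 3
Sum = 6 + 4 + 1 + 3 = 14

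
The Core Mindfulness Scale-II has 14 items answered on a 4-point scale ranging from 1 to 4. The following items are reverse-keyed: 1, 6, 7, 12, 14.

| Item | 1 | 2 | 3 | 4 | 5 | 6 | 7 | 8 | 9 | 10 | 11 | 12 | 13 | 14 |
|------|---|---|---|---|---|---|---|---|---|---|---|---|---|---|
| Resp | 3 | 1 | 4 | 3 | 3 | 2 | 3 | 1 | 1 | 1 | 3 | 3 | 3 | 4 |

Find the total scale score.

Reverse-coded items (reverse-coded value = 5 − response):
  item 1: 5 − 3 = 2
  item 6: 5 − 2 = 3
  item 7: 5 − 3 = 2
  item 12: 5 − 3 = 2
  item 14: 5 − 4 = 1
Scored responses: 2, 1, 4, 3, 3, 3, 2, 1, 1, 1, 3, 2, 3, 1
Total = 2 + 1 + 4 + 3 + 3 + 3 + 2 + 1 + 1 + 1 + 3 + 2 + 3 + 1 = 30

30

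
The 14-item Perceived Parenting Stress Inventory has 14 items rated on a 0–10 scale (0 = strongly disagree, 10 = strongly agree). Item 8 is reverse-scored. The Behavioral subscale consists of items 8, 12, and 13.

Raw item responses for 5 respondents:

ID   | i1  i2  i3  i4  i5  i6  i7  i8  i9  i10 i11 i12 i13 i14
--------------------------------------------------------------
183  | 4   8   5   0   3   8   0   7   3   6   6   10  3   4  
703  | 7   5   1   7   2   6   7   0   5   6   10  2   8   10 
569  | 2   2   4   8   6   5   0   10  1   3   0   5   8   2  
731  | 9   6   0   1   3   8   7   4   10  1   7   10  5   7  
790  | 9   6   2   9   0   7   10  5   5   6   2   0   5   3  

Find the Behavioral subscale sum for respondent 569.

13

Respondent 569 raw: 2, 2, 4, 8, 6, 5, 0, 10, 1, 3, 0, 5, 8, 2.
Behavioral items: 8, 12, 13.
Reverse-coded (on a 0–10 scale, reversed = 10 − raw):
  item 8: 10 − 10 = 0
  item 12: 5
  item 13: 8
Sum = 0 + 5 + 8 = 13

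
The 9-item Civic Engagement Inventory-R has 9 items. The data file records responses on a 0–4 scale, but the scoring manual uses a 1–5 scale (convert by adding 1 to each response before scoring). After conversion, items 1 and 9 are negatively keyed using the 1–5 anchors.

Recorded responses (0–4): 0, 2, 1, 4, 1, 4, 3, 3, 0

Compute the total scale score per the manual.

35

Convert to 1–5: 1, 3, 2, 5, 2, 5, 4, 4, 1
Reverse-coded (reversed = (1+5) − raw = 6 − raw):
  item 1: 6 − 1 = 5
  item 9: 6 − 1 = 5
Scored: 5, 3, 2, 5, 2, 5, 4, 4, 5
Total = 35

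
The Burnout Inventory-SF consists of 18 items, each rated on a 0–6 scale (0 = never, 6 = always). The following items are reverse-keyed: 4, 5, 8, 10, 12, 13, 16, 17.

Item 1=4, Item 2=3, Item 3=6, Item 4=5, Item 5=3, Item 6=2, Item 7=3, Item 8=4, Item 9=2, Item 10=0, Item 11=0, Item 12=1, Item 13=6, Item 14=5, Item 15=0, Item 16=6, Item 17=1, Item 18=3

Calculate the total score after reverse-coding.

50

Raw sum = 54. Reverse-keyed items: 4, 5, 8, 10, 12, 13, 16, 17; their raw sum = 26.
Each reversal replaces raw with 6 − raw, changing the total by 6 − 2·raw per item.
Total = 54 + 8·6 − 2·26 = 54 + 48 − 52 = 50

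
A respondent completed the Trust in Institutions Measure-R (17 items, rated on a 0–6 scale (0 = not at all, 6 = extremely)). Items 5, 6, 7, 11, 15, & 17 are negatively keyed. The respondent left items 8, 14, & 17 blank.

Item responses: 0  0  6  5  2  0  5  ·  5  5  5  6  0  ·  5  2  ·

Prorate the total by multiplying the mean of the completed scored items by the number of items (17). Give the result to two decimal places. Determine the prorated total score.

51.00

Reverse-coded (on a 0–6 scale, reversed = 6 − raw):
  item 5: 6 − 2 = 4
  item 6: 6 − 0 = 6
  item 7: 6 − 5 = 1
  item 11: 6 − 5 = 1
  item 15: 6 − 5 = 1
Completed scored items (14 of 17): 0, 0, 6, 5, 4, 6, 1, 5, 5, 1, 6, 0, 1, 2; sum = 42.
Person mean = 42 / 14 ≈ 3.0000
Prorated total = (42 / 14) × 17 = 51.00 (to 2 dp)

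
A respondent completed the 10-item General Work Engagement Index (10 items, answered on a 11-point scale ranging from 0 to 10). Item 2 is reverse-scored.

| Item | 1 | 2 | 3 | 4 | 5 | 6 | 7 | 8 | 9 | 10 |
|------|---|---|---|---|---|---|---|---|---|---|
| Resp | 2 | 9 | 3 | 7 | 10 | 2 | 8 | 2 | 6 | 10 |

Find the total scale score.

Reversing item 2 with 10 − raw:
Total = 2 + (10−9) + 3 + 7 + 10 + 2 + 8 + 2 + 6 + 10
      = 2 + 1 + 3 + 7 + 10 + 2 + 8 + 2 + 6 + 10 = 51

51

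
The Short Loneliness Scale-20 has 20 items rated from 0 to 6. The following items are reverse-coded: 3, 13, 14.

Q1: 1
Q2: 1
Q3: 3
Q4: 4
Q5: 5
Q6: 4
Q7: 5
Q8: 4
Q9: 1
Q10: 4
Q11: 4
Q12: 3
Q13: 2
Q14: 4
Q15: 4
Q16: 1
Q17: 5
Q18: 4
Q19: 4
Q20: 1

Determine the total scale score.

64

Reverse-coded items (reverse-coded value = 6 − response):
  item 3: 6 − 3 = 3
  item 13: 6 − 2 = 4
  item 14: 6 − 4 = 2
Scored items: 1, 1, 3, 4, 5, 4, 5, 4, 1, 4, 4, 3, 4, 2, 4, 1, 5, 4, 4, 1
Total = 1 + 1 + 3 + 4 + 5 + 4 + 5 + 4 + 1 + 4 + 4 + 3 + 4 + 2 + 4 + 1 + 5 + 4 + 4 + 1 = 64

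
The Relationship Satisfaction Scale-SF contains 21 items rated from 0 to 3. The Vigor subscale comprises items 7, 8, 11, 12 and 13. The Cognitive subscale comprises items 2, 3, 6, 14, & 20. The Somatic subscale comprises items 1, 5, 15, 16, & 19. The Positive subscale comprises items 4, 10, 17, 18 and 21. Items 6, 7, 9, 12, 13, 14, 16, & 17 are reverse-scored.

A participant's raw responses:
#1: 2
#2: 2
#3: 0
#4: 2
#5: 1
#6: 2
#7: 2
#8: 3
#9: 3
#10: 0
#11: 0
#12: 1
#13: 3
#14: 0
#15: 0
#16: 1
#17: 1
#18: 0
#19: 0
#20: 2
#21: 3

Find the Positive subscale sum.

Positive items: 4, 10, 17, 18, 21.
Of these, item 17 is reverse-scored; on a 0–3 scale, reversed = 3 − raw.
  item 4: 2
  item 10: 0
  item 17: 3 − 1 = 2
  item 18: 0
  item 21: 3
Sum = 2 + 0 + 2 + 0 + 3 = 7

7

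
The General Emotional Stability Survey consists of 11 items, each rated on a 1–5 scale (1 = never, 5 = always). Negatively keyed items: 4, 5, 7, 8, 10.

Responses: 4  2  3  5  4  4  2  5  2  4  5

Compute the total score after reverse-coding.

30

Negatively keyed items use 6 − raw:
  item 4: 6 − 5 = 1
  item 5: 6 − 4 = 2
  item 7: 6 − 2 = 4
  item 8: 6 − 5 = 1
  item 10: 6 − 4 = 2
After reverse-coding: 4, 2, 3, 1, 2, 4, 4, 1, 2, 2, 5
Total = 4 + 2 + 3 + 1 + 2 + 4 + 4 + 1 + 2 + 2 + 5 = 30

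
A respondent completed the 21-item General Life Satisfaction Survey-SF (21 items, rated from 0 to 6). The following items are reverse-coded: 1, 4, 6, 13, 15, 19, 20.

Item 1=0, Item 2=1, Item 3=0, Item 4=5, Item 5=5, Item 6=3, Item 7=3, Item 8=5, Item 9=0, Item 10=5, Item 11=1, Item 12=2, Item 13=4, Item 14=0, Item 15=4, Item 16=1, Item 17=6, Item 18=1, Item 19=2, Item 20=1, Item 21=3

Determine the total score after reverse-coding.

Apply reverse scoring (reverse-coded value = 6 − response):
  item 1: 6 − 0 = 6
  item 4: 6 − 5 = 1
  item 6: 6 − 3 = 3
  item 13: 6 − 4 = 2
  item 15: 6 − 4 = 2
  item 19: 6 − 2 = 4
  item 20: 6 − 1 = 5
Scored items: 6, 1, 0, 1, 5, 3, 3, 5, 0, 5, 1, 2, 2, 0, 2, 1, 6, 1, 4, 5, 3
Total = 6 + 1 + 0 + 1 + 5 + 3 + 3 + 5 + 0 + 5 + 1 + 2 + 2 + 0 + 2 + 1 + 6 + 1 + 4 + 5 + 3 = 56

56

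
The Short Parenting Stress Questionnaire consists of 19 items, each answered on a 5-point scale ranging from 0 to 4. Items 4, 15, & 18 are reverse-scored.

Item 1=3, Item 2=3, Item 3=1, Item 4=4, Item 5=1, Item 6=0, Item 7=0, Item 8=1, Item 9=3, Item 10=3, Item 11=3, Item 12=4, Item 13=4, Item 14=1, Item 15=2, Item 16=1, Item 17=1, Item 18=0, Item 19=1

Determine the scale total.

Reverse-coded items (reverse-coded value = 4 − response):
  item 4: 4 − 4 = 0
  item 15: 4 − 2 = 2
  item 18: 4 − 0 = 4
Scored responses: 3, 3, 1, 0, 1, 0, 0, 1, 3, 3, 3, 4, 4, 1, 2, 1, 1, 4, 1
Total = 3 + 3 + 1 + 0 + 1 + 0 + 0 + 1 + 3 + 3 + 3 + 4 + 4 + 1 + 2 + 1 + 1 + 4 + 1 = 36

36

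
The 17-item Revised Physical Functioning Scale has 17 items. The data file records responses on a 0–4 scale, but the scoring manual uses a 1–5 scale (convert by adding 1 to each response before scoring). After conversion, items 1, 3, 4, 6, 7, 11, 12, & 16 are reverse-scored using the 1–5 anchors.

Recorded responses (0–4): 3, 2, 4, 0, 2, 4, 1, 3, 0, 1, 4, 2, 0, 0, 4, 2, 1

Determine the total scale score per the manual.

42

Convert to 1–5: 4, 3, 5, 1, 3, 5, 2, 4, 1, 2, 5, 3, 1, 1, 5, 3, 2
Reverse-coded (reversed = (1+5) − raw = 6 − raw):
  item 1: 6 − 4 = 2
  item 3: 6 − 5 = 1
  item 4: 6 − 1 = 5
  item 6: 6 − 5 = 1
  item 7: 6 − 2 = 4
  item 11: 6 − 5 = 1
  item 12: 6 − 3 = 3
  item 16: 6 − 3 = 3
Scored: 2, 3, 1, 5, 3, 1, 4, 4, 1, 2, 1, 3, 1, 1, 5, 3, 2
Total = 42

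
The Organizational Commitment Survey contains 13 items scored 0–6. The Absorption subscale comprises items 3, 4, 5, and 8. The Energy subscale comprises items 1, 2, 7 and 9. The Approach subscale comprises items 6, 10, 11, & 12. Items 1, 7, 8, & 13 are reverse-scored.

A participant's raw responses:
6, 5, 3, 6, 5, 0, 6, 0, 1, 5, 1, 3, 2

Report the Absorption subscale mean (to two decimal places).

5.00

Absorption items: 3, 4, 5, 8.
Of these, item 8 is reverse-scored; reversed = (0+6) − raw = 6 − raw.
  item 3: 3
  item 4: 6
  item 5: 5
  item 8: 6 − 0 = 6
Sum = 3 + 6 + 5 + 6 = 20
Mean = 20 / 4 = 5.00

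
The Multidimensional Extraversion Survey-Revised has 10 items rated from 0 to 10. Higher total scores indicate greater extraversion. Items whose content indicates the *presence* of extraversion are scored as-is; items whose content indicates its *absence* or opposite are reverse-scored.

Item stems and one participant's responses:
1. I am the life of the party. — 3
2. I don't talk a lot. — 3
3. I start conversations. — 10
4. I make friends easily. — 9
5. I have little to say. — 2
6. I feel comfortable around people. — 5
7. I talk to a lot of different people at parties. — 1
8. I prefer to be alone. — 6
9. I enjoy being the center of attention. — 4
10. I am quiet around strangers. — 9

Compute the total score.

52

Items 2, 5, 8, 10 describe the absence/opposite of extraversion → reverse-score.
reverse-coded value = 10 − response.
  item 1: 3
  item 2: 10 − 3 = 7
  item 3: 10
  item 4: 9
  item 5: 10 − 2 = 8
  item 6: 5
  item 7: 1
  item 8: 10 − 6 = 4
  item 9: 4
  item 10: 10 − 9 = 1
Total = 3 + 7 + 10 + 9 + 8 + 5 + 1 + 4 + 4 + 1 = 52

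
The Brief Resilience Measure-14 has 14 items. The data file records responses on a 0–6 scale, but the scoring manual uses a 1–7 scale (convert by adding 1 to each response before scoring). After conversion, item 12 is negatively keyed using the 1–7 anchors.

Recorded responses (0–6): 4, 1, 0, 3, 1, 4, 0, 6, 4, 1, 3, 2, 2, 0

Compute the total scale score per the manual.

Convert to 1–7: 5, 2, 1, 4, 2, 5, 1, 7, 5, 2, 4, 3, 3, 1
Reverse-coded (on a 1–7 scale, reversed = 8 − raw):
  item 12: 8 − 3 = 5
Scored: 5, 2, 1, 4, 2, 5, 1, 7, 5, 2, 4, 5, 3, 1
Total = 47

47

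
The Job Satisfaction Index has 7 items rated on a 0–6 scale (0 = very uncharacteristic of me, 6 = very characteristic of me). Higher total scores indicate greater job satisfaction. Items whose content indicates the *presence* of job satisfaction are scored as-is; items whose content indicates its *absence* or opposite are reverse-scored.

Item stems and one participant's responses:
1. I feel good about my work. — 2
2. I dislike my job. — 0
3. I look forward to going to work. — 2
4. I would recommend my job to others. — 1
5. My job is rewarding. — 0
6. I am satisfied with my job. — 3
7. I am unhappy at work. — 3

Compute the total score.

17

Items 2, 7 describe the absence/opposite of job satisfaction → reverse-score.
on a 0–6 scale, reversed = 6 − raw.
  item 1: 2
  item 2: 6 − 0 = 6
  item 3: 2
  item 4: 1
  item 5: 0
  item 6: 3
  item 7: 6 − 3 = 3
Total = 2 + 6 + 2 + 1 + 0 + 3 + 3 = 17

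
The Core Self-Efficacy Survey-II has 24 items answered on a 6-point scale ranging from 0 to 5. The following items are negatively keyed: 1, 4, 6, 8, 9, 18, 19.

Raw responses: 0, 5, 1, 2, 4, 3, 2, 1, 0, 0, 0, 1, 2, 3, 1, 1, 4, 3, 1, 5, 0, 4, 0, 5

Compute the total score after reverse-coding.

Apply reverse scoring (reverse-coded value = 5 − response):
  item 1: 5 − 0 = 5
  item 4: 5 − 2 = 3
  item 6: 5 − 3 = 2
  item 8: 5 − 1 = 4
  item 9: 5 − 0 = 5
  item 18: 5 − 3 = 2
  item 19: 5 − 1 = 4
Scored items: 5, 5, 1, 3, 4, 2, 2, 4, 5, 0, 0, 1, 2, 3, 1, 1, 4, 2, 4, 5, 0, 4, 0, 5
Total = 5 + 5 + 1 + 3 + 4 + 2 + 2 + 4 + 5 + 0 + 0 + 1 + 2 + 3 + 1 + 1 + 4 + 2 + 4 + 5 + 0 + 4 + 0 + 5 = 63

63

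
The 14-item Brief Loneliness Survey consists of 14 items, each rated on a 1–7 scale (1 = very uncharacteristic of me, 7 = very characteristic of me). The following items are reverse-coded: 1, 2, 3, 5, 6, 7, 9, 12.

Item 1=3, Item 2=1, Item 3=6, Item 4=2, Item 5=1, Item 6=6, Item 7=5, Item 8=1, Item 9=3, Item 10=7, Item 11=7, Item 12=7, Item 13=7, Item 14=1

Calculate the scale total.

57

Reverse-coded items (reversed = (1+7) − raw = 8 − raw):
  item 1: 8 − 3 = 5
  item 2: 8 − 1 = 7
  item 3: 8 − 6 = 2
  item 5: 8 − 1 = 7
  item 6: 8 − 6 = 2
  item 7: 8 − 5 = 3
  item 9: 8 − 3 = 5
  item 12: 8 − 7 = 1
Scored items: 5, 7, 2, 2, 7, 2, 3, 1, 5, 7, 7, 1, 7, 1
Total = 5 + 7 + 2 + 2 + 7 + 2 + 3 + 1 + 5 + 7 + 7 + 1 + 7 + 1 = 57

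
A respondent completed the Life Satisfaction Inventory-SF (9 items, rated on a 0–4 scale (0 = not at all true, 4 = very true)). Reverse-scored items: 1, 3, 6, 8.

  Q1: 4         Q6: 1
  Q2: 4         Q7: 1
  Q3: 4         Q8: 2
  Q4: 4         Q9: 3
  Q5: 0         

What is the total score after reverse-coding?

Reverse-coded items (on a 0–4 scale, reversed = 4 − raw):
  item 1: 4 − 4 = 0
  item 3: 4 − 4 = 0
  item 6: 4 − 1 = 3
  item 8: 4 − 2 = 2
Scored responses: 0, 4, 0, 4, 0, 3, 1, 2, 3
Total = 0 + 4 + 0 + 4 + 0 + 3 + 1 + 2 + 3 = 17

17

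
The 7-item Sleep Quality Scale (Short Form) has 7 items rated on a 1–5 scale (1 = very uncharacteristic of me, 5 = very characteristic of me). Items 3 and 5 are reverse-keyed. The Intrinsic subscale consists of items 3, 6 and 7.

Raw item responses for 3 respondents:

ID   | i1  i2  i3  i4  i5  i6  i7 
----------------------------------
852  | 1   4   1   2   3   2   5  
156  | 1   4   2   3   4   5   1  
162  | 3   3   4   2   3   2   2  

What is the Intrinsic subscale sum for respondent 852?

Respondent 852 raw: 1, 4, 1, 2, 3, 2, 5.
Intrinsic items: 3, 6, 7.
Reverse-coded (on a 1–5 scale, reversed = 6 − raw):
  item 3: 6 − 1 = 5
  item 6: 2
  item 7: 5
Sum = 5 + 2 + 5 = 12

12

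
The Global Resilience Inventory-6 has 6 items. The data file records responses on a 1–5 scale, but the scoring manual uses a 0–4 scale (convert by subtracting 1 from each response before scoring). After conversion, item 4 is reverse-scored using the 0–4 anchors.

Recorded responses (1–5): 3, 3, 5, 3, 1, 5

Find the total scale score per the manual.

14

Convert to 0–4: 2, 2, 4, 2, 0, 4
Reverse-coded (on a 0–4 scale, reversed = 4 − raw):
  item 4: 4 − 2 = 2
Scored: 2, 2, 4, 2, 0, 4
Total = 14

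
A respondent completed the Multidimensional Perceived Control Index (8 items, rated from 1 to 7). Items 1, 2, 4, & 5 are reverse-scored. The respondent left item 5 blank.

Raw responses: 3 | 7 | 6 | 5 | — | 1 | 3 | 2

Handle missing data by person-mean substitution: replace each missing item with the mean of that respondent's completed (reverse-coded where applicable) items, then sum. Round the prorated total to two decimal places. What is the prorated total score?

24.00

Reverse-coded (reverse-coded value = 8 − response):
  item 1: 8 − 3 = 5
  item 2: 8 − 7 = 1
  item 4: 8 − 5 = 3
Completed scored items (7 of 8): 5, 1, 6, 3, 1, 3, 2; sum = 21.
Person mean = 21 / 7 ≈ 3.0000
Prorated total = (21 / 7) × 8 = 24.00 (to 2 dp)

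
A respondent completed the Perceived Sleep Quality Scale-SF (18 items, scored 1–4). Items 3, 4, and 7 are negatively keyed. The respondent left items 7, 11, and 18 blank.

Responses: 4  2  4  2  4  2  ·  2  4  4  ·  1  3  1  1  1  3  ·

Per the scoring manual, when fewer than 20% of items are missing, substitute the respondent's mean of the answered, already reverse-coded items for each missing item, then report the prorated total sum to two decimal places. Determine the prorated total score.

Reverse-coded (reverse-coded value = 5 − response):
  item 3: 5 − 4 = 1
  item 4: 5 − 2 = 3
Completed scored items (15 of 18): 4, 2, 1, 3, 4, 2, 2, 4, 4, 1, 3, 1, 1, 1, 3; sum = 36.
Person mean = 36 / 15 ≈ 2.4000
Prorated total = (36 / 15) × 18 = 43.20 (to 2 dp)

43.20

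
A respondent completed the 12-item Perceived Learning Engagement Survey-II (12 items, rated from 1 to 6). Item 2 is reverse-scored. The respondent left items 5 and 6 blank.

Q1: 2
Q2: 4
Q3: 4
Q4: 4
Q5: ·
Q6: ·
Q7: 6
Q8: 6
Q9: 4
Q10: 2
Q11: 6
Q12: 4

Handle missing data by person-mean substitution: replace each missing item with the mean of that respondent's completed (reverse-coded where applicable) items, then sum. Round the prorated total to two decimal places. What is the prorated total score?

Reverse-coded (reversed = (1+6) − raw = 7 − raw):
  item 2: 7 − 4 = 3
Completed scored items (10 of 12): 2, 3, 4, 4, 6, 6, 4, 2, 6, 4; sum = 41.
Person mean = 41 / 10 ≈ 4.1000
Prorated total = (41 / 10) × 12 = 49.20 (to 2 dp)

49.20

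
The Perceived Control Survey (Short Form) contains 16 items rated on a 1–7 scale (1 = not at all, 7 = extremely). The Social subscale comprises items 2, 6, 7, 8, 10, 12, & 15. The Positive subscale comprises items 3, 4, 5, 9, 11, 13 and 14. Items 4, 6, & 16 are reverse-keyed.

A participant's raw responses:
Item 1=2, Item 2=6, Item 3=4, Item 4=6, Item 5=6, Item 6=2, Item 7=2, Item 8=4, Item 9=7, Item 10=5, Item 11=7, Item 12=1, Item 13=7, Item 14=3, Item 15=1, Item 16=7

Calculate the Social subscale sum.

25

Social items: 2, 6, 7, 8, 10, 12, 15.
Of these, item 6 is reverse-keyed; reversed = (1+7) − raw = 8 − raw.
  item 2: 6
  item 6: 8 − 2 = 6
  item 7: 2
  item 8: 4
  item 10: 5
  item 12: 1
  item 15: 1
Sum = 6 + 6 + 2 + 4 + 5 + 1 + 1 = 25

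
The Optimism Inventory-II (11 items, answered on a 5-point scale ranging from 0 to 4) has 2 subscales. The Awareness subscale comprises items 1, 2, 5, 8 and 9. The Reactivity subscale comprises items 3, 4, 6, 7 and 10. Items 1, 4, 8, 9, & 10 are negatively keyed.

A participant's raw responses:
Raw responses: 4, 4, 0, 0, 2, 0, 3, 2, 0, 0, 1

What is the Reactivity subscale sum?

Reactivity items: 3, 4, 6, 7, 10.
Of these, items 4 and 10 are negatively keyed; on a 0–4 scale, reversed = 4 − raw.
  item 3: 0
  item 4: 4 − 0 = 4
  item 6: 0
  item 7: 3
  item 10: 4 − 0 = 4
Sum = 0 + 4 + 0 + 3 + 4 = 11

11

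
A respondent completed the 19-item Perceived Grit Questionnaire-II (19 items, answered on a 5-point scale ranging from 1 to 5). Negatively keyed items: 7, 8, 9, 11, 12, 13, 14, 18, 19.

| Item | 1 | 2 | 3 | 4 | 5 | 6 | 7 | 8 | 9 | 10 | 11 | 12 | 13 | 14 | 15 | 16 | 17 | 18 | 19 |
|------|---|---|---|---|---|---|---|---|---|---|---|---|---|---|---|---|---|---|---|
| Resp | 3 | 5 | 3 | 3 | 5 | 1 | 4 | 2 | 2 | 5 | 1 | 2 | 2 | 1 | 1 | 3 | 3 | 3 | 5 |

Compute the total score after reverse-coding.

64

Negatively keyed items use 6 − raw:
  item 7: 6 − 4 = 2
  item 8: 6 − 2 = 4
  item 9: 6 − 2 = 4
  item 11: 6 − 1 = 5
  item 12: 6 − 2 = 4
  item 13: 6 − 2 = 4
  item 14: 6 − 1 = 5
  item 18: 6 − 3 = 3
  item 19: 6 − 5 = 1
After reverse-coding: 3, 5, 3, 3, 5, 1, 2, 4, 4, 5, 5, 4, 4, 5, 1, 3, 3, 3, 1
Total = 3 + 5 + 3 + 3 + 5 + 1 + 2 + 4 + 4 + 5 + 5 + 4 + 4 + 5 + 1 + 3 + 3 + 3 + 1 = 64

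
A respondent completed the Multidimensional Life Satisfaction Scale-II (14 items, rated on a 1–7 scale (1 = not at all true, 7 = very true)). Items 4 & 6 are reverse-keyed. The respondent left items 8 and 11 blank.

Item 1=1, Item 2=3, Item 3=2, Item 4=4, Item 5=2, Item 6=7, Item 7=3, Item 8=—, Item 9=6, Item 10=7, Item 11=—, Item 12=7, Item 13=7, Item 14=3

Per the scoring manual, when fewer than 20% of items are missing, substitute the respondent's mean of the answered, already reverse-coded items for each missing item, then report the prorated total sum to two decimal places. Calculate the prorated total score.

53.67

Reverse-coded (reversed = (1+7) − raw = 8 − raw):
  item 4: 8 − 4 = 4
  item 6: 8 − 7 = 1
Completed scored items (12 of 14): 1, 3, 2, 4, 2, 1, 3, 6, 7, 7, 7, 3; sum = 46.
Person mean = 46 / 12 ≈ 3.8333
Prorated total = (46 / 12) × 14 = 53.67 (to 2 dp)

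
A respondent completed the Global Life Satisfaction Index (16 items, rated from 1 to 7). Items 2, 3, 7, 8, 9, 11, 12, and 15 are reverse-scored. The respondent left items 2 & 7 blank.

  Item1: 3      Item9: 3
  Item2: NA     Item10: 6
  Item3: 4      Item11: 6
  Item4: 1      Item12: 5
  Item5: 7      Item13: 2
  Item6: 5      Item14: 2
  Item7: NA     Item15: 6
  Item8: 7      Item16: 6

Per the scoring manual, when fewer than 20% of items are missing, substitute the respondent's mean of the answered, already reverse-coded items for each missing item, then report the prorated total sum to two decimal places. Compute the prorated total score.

Reverse-coded (reverse-coded value = 8 − response):
  item 3: 8 − 4 = 4
  item 8: 8 − 7 = 1
  item 9: 8 − 3 = 5
  item 11: 8 − 6 = 2
  item 12: 8 − 5 = 3
  item 15: 8 − 6 = 2
Completed scored items (14 of 16): 3, 4, 1, 7, 5, 1, 5, 6, 2, 3, 2, 2, 2, 6; sum = 49.
Person mean = 49 / 14 ≈ 3.5000
Prorated total = (49 / 14) × 16 = 56.00 (to 2 dp)

56.00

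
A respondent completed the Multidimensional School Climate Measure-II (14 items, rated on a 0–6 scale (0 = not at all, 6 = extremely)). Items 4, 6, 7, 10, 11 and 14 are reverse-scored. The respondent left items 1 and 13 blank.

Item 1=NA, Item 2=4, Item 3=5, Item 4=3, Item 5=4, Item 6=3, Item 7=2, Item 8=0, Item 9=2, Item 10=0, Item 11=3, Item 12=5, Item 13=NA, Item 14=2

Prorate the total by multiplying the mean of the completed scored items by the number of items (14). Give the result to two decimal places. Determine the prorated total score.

Reverse-coded (reverse-coded value = 6 − response):
  item 4: 6 − 3 = 3
  item 6: 6 − 3 = 3
  item 7: 6 − 2 = 4
  item 10: 6 − 0 = 6
  item 11: 6 − 3 = 3
  item 14: 6 − 2 = 4
Completed scored items (12 of 14): 4, 5, 3, 4, 3, 4, 0, 2, 6, 3, 5, 4; sum = 43.
Person mean = 43 / 12 ≈ 3.5833
Prorated total = (43 / 12) × 14 = 50.17 (to 2 dp)

50.17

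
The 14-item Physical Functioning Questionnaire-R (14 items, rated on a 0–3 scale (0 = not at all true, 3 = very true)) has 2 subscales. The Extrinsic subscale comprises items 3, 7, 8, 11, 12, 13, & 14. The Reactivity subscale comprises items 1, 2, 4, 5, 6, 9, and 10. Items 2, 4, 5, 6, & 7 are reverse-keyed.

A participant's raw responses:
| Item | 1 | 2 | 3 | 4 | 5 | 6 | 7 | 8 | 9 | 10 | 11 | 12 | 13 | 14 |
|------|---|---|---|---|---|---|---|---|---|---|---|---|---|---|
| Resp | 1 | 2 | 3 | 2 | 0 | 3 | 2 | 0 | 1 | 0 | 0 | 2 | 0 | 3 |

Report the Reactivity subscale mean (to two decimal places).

Reactivity items: 1, 2, 4, 5, 6, 9, 10.
Of these, items 2, 4, 5, and 6 are reverse-keyed; reverse-coded value = 3 − response.
  item 1: 1
  item 2: 3 − 2 = 1
  item 4: 3 − 2 = 1
  item 5: 3 − 0 = 3
  item 6: 3 − 3 = 0
  item 9: 1
  item 10: 0
Sum = 1 + 1 + 1 + 3 + 0 + 1 + 0 = 7
Mean = 7 / 7 = 1.00

1.00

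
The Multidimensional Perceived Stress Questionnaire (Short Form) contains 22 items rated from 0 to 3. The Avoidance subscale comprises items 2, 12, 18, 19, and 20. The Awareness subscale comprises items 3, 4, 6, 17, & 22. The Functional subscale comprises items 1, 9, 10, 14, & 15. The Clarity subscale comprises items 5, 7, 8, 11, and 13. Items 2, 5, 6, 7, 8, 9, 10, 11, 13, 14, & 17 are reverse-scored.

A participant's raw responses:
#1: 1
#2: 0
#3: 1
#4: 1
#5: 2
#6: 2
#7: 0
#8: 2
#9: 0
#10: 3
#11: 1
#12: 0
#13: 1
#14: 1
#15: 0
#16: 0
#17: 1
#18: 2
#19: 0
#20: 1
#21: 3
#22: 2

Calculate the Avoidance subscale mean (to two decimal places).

1.20

Avoidance items: 2, 12, 18, 19, 20.
Of these, item 2 is reverse-scored; on a 0–3 scale, reversed = 3 − raw.
  item 2: 3 − 0 = 3
  item 12: 0
  item 18: 2
  item 19: 0
  item 20: 1
Sum = 3 + 0 + 2 + 0 + 1 = 6
Mean = 6 / 5 = 1.20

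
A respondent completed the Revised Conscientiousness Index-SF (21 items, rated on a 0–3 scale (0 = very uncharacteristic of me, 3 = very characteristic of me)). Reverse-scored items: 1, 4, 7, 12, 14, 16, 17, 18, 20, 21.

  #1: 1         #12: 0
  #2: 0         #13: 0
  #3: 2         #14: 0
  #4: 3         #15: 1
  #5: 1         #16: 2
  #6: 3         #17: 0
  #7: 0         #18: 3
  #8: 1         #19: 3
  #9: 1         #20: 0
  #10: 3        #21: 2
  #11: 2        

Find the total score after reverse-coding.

Reversing items 1, 4, 7, 12, 14, 16, 17, 18, 20, & 21 with 3 − raw:
Total = (3−1) + 0 + 2 + (3−3) + 1 + 3 + (3−0) + 1 + 1 + 3 + 2 + (3−0) + 0 + (3−0) + 1 + (3−2) + (3−0) + (3−3) + 3 + (3−0) + (3−2)
      = 2 + 0 + 2 + 0 + 1 + 3 + 3 + 1 + 1 + 3 + 2 + 3 + 0 + 3 + 1 + 1 + 3 + 0 + 3 + 3 + 1 = 36

36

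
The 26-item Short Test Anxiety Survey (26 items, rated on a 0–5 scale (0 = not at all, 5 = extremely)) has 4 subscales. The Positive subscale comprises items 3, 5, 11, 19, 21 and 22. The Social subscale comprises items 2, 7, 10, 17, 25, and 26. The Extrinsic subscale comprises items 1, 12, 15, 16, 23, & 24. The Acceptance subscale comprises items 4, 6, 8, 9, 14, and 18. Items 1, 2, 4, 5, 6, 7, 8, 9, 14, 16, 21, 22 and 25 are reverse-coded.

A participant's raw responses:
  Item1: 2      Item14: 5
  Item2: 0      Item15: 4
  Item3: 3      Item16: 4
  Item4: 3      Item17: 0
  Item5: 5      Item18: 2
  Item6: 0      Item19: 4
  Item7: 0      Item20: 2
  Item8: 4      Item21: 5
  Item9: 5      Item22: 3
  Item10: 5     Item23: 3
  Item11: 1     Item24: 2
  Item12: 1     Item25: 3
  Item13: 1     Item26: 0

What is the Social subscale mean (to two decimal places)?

Social items: 2, 7, 10, 17, 25, 26.
Of these, items 2, 7, & 25 are reverse-coded; reversed = (0+5) − raw = 5 − raw.
  item 2: 5 − 0 = 5
  item 7: 5 − 0 = 5
  item 10: 5
  item 17: 0
  item 25: 5 − 3 = 2
  item 26: 0
Sum = 5 + 5 + 5 + 0 + 2 + 0 = 17
Mean = 17 / 6 = 2.83

2.83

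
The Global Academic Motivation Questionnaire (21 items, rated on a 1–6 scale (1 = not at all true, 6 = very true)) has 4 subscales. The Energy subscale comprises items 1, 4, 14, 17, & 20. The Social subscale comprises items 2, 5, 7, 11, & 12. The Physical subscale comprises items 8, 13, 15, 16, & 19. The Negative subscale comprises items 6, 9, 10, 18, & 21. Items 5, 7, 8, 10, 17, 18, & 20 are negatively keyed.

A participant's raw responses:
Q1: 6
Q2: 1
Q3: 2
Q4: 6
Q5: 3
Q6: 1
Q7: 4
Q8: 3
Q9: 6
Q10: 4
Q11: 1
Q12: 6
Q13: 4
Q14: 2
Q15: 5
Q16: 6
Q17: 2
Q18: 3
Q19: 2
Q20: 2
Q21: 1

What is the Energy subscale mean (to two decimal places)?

Energy items: 1, 4, 14, 17, 20.
Of these, items 17 and 20 are negatively keyed; reverse-coded value = 7 − response.
  item 1: 6
  item 4: 6
  item 14: 2
  item 17: 7 − 2 = 5
  item 20: 7 − 2 = 5
Sum = 6 + 6 + 2 + 5 + 5 = 24
Mean = 24 / 5 = 4.80

4.80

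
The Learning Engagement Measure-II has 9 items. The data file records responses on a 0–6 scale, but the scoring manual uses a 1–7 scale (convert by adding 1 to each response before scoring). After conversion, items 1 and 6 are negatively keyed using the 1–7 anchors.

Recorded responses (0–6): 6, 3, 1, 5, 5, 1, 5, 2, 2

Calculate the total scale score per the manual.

37

Convert to 1–7: 7, 4, 2, 6, 6, 2, 6, 3, 3
Reverse-coded (on a 1–7 scale, reversed = 8 − raw):
  item 1: 8 − 7 = 1
  item 6: 8 − 2 = 6
Scored: 1, 4, 2, 6, 6, 6, 6, 3, 3
Total = 37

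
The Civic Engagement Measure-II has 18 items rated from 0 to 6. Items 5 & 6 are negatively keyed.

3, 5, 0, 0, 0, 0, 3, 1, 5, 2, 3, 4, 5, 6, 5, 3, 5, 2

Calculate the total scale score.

64

Apply reverse scoring (reversed = (0+6) − raw = 6 − raw):
  item 5: 6 − 0 = 6
  item 6: 6 − 0 = 6
Scored responses: 3, 5, 0, 0, 6, 6, 3, 1, 5, 2, 3, 4, 5, 6, 5, 3, 5, 2
Total = 3 + 5 + 0 + 0 + 6 + 6 + 3 + 1 + 5 + 2 + 3 + 4 + 5 + 6 + 5 + 3 + 5 + 2 = 64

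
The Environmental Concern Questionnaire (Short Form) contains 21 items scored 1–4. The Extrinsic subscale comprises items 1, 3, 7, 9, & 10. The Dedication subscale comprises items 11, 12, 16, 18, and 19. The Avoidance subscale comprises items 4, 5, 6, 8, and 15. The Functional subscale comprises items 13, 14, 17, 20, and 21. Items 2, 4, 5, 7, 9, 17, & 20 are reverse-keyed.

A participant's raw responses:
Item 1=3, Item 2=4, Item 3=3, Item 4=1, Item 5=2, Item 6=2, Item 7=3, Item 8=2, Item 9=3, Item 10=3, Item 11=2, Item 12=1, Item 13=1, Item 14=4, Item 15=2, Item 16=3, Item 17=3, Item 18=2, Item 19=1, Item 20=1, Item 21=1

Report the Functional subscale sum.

Functional items: 13, 14, 17, 20, 21.
Of these, items 17 & 20 are reverse-keyed; reversed = (1+4) − raw = 5 − raw.
  item 13: 1
  item 14: 4
  item 17: 5 − 3 = 2
  item 20: 5 − 1 = 4
  item 21: 1
Sum = 1 + 4 + 2 + 4 + 1 = 12

12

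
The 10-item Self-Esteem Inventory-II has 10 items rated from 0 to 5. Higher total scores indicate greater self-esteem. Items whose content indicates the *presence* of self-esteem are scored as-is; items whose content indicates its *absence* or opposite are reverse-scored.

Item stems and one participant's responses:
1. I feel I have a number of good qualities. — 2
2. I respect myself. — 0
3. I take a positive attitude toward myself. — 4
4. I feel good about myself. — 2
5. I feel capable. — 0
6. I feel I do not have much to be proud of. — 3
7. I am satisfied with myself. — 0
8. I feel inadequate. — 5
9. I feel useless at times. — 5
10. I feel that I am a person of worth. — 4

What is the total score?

14

Items 6, 8, 9 describe the absence/opposite of self-esteem → reverse-score.
reversed = (0+5) − raw = 5 − raw.
  item 1: 2
  item 2: 0
  item 3: 4
  item 4: 2
  item 5: 0
  item 6: 5 − 3 = 2
  item 7: 0
  item 8: 5 − 5 = 0
  item 9: 5 − 5 = 0
  item 10: 4
Total = 2 + 0 + 4 + 2 + 0 + 2 + 0 + 0 + 0 + 4 = 14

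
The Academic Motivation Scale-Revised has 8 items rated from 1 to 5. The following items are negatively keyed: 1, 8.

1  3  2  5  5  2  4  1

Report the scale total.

Reversing items 1 & 8 with 6 − raw:
Total = (6−1) + 3 + 2 + 5 + 5 + 2 + 4 + (6−1)
      = 5 + 3 + 2 + 5 + 5 + 2 + 4 + 5 = 31

31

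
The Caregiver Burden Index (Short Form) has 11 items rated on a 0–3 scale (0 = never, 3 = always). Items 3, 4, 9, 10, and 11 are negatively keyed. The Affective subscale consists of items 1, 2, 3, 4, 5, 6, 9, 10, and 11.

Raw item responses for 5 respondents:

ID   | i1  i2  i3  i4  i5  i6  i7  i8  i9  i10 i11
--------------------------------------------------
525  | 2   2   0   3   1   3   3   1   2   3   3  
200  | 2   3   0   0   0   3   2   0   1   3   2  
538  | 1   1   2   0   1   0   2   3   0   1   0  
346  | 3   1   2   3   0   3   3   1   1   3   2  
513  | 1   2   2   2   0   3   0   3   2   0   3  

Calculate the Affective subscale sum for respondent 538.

15

Respondent 538 raw: 1, 1, 2, 0, 1, 0, 2, 3, 0, 1, 0.
Affective items: 1, 2, 3, 4, 5, 6, 9, 10, 11.
Reverse-coded (on a 0–3 scale, reversed = 3 − raw):
  item 1: 1
  item 2: 1
  item 3: 3 − 2 = 1
  item 4: 3 − 0 = 3
  item 5: 1
  item 6: 0
  item 9: 3 − 0 = 3
  item 10: 3 − 1 = 2
  item 11: 3 − 0 = 3
Sum = 1 + 1 + 1 + 3 + 1 + 0 + 3 + 2 + 3 = 15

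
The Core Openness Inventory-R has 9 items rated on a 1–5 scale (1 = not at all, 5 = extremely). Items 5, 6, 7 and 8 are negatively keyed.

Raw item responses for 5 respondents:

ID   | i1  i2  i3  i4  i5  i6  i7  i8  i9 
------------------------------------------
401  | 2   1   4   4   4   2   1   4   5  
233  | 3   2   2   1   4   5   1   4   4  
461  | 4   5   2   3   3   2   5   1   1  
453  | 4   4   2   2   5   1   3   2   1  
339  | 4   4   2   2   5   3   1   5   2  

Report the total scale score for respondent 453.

26

Respondent 453 raw: 4, 4, 2, 2, 5, 1, 3, 2, 1.
Reverse-coded (on a 1–5 scale, reversed = 6 − raw):
  item 1: 4
  item 2: 4
  item 3: 2
  item 4: 2
  item 5: 6 − 5 = 1
  item 6: 6 − 1 = 5
  item 7: 6 − 3 = 3
  item 8: 6 − 2 = 4
  item 9: 1
Sum = 4 + 4 + 2 + 2 + 1 + 5 + 3 + 4 + 1 = 26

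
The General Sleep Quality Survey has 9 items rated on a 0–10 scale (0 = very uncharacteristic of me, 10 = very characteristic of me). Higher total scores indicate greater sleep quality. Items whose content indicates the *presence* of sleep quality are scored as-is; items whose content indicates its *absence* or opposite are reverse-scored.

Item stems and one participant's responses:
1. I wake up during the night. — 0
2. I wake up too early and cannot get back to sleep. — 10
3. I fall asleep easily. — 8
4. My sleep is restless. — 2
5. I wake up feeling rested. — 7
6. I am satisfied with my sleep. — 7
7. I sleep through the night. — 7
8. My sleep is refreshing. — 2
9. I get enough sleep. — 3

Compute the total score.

52

Items 1, 2, 4 describe the absence/opposite of sleep quality → reverse-score.
on a 0–10 scale, reversed = 10 − raw.
  item 1: 10 − 0 = 10
  item 2: 10 − 10 = 0
  item 3: 8
  item 4: 10 − 2 = 8
  item 5: 7
  item 6: 7
  item 7: 7
  item 8: 2
  item 9: 3
Total = 10 + 0 + 8 + 8 + 7 + 7 + 7 + 2 + 3 = 52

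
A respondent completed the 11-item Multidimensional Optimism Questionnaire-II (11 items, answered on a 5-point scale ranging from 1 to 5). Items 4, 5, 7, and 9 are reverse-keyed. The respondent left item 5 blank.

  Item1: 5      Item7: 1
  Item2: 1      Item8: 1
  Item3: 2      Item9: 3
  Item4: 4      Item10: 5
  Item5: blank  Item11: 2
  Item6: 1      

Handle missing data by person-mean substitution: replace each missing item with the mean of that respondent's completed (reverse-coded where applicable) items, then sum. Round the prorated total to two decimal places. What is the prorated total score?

Reverse-coded (reversed = (1+5) − raw = 6 − raw):
  item 4: 6 − 4 = 2
  item 7: 6 − 1 = 5
  item 9: 6 − 3 = 3
Completed scored items (10 of 11): 5, 1, 2, 2, 1, 5, 1, 3, 5, 2; sum = 27.
Person mean = 27 / 10 ≈ 2.7000
Prorated total = (27 / 10) × 11 = 29.70 (to 2 dp)

29.70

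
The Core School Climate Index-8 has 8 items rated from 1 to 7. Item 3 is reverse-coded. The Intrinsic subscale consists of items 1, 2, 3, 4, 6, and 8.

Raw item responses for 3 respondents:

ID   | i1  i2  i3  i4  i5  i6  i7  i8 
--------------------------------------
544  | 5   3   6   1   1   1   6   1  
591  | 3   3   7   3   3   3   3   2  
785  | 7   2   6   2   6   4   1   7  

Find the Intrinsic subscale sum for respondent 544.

13

Respondent 544 raw: 5, 3, 6, 1, 1, 1, 6, 1.
Intrinsic items: 1, 2, 3, 4, 6, 8.
Reverse-coded (on a 1–7 scale, reversed = 8 − raw):
  item 1: 5
  item 2: 3
  item 3: 8 − 6 = 2
  item 4: 1
  item 6: 1
  item 8: 1
Sum = 5 + 3 + 2 + 1 + 1 + 1 = 13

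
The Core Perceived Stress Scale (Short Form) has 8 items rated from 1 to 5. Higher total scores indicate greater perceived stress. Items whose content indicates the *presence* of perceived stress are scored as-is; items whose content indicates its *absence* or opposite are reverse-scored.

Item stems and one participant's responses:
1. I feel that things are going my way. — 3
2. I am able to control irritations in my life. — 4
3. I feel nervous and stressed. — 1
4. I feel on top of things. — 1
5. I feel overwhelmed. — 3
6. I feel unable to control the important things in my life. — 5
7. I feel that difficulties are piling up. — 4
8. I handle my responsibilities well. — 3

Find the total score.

26

Items 1, 2, 4, 8 describe the absence/opposite of perceived stress → reverse-score.
reverse-coded value = 6 − response.
  item 1: 6 − 3 = 3
  item 2: 6 − 4 = 2
  item 3: 1
  item 4: 6 − 1 = 5
  item 5: 3
  item 6: 5
  item 7: 4
  item 8: 6 − 3 = 3
Total = 3 + 2 + 1 + 5 + 3 + 5 + 4 + 3 = 26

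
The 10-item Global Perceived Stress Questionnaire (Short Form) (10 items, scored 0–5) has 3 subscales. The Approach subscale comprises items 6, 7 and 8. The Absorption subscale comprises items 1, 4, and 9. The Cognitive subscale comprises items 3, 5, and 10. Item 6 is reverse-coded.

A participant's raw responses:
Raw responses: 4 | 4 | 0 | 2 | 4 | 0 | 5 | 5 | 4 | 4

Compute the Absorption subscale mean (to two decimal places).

Absorption items: 1, 4, 9.
  item 1: 4
  item 4: 2
  item 9: 4
Sum = 4 + 2 + 4 = 10
Mean = 10 / 3 = 3.33

3.33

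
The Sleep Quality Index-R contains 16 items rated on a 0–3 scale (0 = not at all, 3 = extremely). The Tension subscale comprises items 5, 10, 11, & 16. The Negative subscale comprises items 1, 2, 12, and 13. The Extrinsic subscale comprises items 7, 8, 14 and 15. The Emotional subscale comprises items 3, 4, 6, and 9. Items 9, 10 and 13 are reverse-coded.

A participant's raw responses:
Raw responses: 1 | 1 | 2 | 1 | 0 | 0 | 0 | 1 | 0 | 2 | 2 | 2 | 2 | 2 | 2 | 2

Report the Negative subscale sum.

Negative items: 1, 2, 12, 13.
Of these, item 13 is reverse-coded; reversed = (0+3) − raw = 3 − raw.
  item 1: 1
  item 2: 1
  item 12: 2
  item 13: 3 − 2 = 1
Sum = 1 + 1 + 2 + 1 = 5

5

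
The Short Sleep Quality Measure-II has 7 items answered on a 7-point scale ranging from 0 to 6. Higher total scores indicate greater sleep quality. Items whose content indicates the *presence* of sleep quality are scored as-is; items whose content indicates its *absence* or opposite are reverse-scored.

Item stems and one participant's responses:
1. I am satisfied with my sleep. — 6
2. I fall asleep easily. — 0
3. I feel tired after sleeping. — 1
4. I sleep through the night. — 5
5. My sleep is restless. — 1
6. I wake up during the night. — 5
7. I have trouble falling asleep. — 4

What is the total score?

Items 3, 5, 6, 7 describe the absence/opposite of sleep quality → reverse-score.
reverse-coded value = 6 − response.
  item 1: 6
  item 2: 0
  item 3: 6 − 1 = 5
  item 4: 5
  item 5: 6 − 1 = 5
  item 6: 6 − 5 = 1
  item 7: 6 − 4 = 2
Total = 6 + 0 + 5 + 5 + 5 + 1 + 2 = 24

24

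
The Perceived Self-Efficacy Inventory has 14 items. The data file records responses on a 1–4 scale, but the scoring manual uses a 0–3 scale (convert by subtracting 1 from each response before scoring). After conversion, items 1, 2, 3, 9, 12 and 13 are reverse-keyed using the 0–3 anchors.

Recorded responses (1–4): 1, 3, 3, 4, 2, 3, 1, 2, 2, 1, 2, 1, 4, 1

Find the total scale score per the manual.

18

Convert to 0–3: 0, 2, 2, 3, 1, 2, 0, 1, 1, 0, 1, 0, 3, 0
Reverse-coded (reverse-coded value = 3 − response):
  item 1: 3 − 0 = 3
  item 2: 3 − 2 = 1
  item 3: 3 − 2 = 1
  item 9: 3 − 1 = 2
  item 12: 3 − 0 = 3
  item 13: 3 − 3 = 0
Scored: 3, 1, 1, 3, 1, 2, 0, 1, 2, 0, 1, 3, 0, 0
Total = 18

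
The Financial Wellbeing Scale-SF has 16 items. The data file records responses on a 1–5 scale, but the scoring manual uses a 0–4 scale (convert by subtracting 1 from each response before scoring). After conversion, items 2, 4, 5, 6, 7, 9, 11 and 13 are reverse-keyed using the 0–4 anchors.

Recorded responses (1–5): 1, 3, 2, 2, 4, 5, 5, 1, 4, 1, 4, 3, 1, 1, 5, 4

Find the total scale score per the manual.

Convert to 0–4: 0, 2, 1, 1, 3, 4, 4, 0, 3, 0, 3, 2, 0, 0, 4, 3
Reverse-coded (reverse-coded value = 4 − response):
  item 2: 4 − 2 = 2
  item 4: 4 − 1 = 3
  item 5: 4 − 3 = 1
  item 6: 4 − 4 = 0
  item 7: 4 − 4 = 0
  item 9: 4 − 3 = 1
  item 11: 4 − 3 = 1
  item 13: 4 − 0 = 4
Scored: 0, 2, 1, 3, 1, 0, 0, 0, 1, 0, 1, 2, 4, 0, 4, 3
Total = 22

22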